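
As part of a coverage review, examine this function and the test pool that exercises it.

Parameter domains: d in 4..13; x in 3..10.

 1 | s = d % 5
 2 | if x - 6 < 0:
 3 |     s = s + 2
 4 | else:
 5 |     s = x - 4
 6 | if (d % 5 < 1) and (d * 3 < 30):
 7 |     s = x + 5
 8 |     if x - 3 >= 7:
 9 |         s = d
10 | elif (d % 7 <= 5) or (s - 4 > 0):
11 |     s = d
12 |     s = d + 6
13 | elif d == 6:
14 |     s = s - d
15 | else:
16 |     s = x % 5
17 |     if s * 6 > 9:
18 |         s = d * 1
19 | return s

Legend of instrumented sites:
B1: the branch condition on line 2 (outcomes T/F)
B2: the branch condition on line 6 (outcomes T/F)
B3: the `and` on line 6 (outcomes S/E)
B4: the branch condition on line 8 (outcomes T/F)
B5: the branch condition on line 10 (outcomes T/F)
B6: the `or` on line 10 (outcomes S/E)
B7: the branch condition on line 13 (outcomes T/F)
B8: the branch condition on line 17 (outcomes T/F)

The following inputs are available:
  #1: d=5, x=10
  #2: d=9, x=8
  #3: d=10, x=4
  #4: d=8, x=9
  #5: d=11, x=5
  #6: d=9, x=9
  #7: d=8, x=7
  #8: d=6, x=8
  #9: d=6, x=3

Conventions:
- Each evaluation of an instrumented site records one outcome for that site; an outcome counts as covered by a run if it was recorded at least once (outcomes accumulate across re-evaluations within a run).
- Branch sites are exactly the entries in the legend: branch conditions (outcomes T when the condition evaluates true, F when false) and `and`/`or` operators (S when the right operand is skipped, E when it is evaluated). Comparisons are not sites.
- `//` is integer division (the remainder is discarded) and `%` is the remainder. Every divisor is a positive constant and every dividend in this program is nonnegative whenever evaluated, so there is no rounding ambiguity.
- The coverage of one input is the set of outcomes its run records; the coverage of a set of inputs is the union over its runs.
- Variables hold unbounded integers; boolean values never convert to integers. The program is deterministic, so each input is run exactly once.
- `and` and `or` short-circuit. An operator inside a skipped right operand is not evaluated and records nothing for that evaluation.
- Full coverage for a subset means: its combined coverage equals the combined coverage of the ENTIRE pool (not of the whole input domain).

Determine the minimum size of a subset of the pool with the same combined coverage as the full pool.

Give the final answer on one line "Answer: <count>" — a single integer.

input #1 (d=5, x=10): covers B1=F, B2=T, B3=E, B4=T
input #2 (d=9, x=8): covers B1=F, B2=F, B3=S, B5=T, B6=S
input #3 (d=10, x=4): covers B1=T, B2=F, B3=E, B5=T, B6=S
input #4 (d=8, x=9): covers B1=F, B2=F, B3=S, B5=T, B6=S
input #5 (d=11, x=5): covers B1=T, B2=F, B3=S, B5=T, B6=S
input #6 (d=9, x=9): covers B1=F, B2=F, B3=S, B5=T, B6=S
input #7 (d=8, x=7): covers B1=F, B2=F, B3=S, B5=T, B6=S
input #8 (d=6, x=8): covers B1=F, B2=F, B3=S, B5=F, B6=E, B7=T
input #9 (d=6, x=3): covers B1=T, B2=F, B3=S, B5=F, B6=E, B7=T
pool-wide coverage (12 outcomes): B1=T, B1=F, B2=T, B2=F, B3=S, B3=E, B4=T, B5=T, B5=F, B6=S, B6=E, B7=T
size 1 is not enough: best union over all size-1 subsets is 6/12
size 2 is not enough: best union over all size-2 subsets is 10/12
at size 3, {1, 2, 9} reaches all 12 outcomes; every lexicographically earlier size-3 subset fails

Answer: 3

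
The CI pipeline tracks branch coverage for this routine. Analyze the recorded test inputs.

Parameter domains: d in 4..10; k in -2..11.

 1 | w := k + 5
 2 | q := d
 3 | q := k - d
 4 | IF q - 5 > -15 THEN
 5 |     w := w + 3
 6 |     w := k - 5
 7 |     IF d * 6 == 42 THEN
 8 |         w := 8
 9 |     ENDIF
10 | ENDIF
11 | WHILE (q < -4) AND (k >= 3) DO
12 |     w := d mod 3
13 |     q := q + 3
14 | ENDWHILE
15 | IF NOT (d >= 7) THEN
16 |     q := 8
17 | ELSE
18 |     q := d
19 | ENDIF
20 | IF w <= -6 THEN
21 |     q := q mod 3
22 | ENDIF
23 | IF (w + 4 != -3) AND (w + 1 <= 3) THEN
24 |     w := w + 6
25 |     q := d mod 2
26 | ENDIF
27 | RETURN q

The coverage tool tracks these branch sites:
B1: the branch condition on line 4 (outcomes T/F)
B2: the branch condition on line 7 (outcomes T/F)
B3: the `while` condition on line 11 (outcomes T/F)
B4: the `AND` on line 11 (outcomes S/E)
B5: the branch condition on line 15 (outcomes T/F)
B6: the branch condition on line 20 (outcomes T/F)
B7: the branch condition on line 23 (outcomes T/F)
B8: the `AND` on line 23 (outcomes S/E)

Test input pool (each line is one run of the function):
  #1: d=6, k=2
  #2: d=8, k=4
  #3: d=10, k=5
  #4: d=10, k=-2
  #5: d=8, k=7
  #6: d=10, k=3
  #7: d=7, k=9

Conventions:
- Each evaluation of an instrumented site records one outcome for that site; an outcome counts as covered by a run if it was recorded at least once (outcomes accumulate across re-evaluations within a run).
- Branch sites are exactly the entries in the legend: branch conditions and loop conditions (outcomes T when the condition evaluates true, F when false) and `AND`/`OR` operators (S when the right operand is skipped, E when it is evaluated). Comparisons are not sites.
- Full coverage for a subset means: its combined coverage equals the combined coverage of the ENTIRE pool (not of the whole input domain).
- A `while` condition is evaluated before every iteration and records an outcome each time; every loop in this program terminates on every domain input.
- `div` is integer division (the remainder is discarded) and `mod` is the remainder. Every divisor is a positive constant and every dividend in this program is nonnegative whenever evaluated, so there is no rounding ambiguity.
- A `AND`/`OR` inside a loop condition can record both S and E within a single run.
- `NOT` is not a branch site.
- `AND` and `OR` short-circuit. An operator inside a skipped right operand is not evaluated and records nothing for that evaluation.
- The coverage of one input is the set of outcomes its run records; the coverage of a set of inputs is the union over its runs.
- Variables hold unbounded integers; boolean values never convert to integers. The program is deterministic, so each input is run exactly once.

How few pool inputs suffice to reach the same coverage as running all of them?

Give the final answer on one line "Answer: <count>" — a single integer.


run #1 (d=6, k=2) records B1=T, B2=F, B3=F, B4=S, B5=T, B6=F, B7=T, B8=E
run #2 (d=8, k=4) records B1=T, B2=F, B3=F, B4=S, B5=F, B6=F, B7=T, B8=E
run #3 (d=10, k=5) records B1=T, B2=F, B3=T, B3=F, B4=S, B4=E, B5=F, B6=F, B7=T, B8=E
run #4 (d=10, k=-2) records B1=F, B3=F, B4=E, B5=F, B6=F, B7=F, B8=E
run #5 (d=8, k=7) records B1=T, B2=F, B3=F, B4=S, B5=F, B6=F, B7=T, B8=E
run #6 (d=10, k=3) records B1=T, B2=F, B3=T, B3=F, B4=S, B4=E, B5=F, B6=F, B7=T, B8=E
run #7 (d=7, k=9) records B1=T, B2=T, B3=F, B4=S, B5=F, B6=F, B7=F, B8=E
together the pool reaches 14 outcomes: B1=T, B1=F, B2=T, B2=F, B3=T, B3=F, B4=S, B4=E, B5=T, B5=F, B6=F, B7=T, B7=F, B8=E
every size-1 subset falls short of the 14 outcomes (best: 10/14)
every size-2 subset falls short of the 14 outcomes (best: 12/14)
every size-3 subset falls short of the 14 outcomes (best: 13/14)
inputs {1, 3, 4, 7} (size 4) cover everything; no size-4 subset with a lexicographically smaller index list covers all 14
Answer: 4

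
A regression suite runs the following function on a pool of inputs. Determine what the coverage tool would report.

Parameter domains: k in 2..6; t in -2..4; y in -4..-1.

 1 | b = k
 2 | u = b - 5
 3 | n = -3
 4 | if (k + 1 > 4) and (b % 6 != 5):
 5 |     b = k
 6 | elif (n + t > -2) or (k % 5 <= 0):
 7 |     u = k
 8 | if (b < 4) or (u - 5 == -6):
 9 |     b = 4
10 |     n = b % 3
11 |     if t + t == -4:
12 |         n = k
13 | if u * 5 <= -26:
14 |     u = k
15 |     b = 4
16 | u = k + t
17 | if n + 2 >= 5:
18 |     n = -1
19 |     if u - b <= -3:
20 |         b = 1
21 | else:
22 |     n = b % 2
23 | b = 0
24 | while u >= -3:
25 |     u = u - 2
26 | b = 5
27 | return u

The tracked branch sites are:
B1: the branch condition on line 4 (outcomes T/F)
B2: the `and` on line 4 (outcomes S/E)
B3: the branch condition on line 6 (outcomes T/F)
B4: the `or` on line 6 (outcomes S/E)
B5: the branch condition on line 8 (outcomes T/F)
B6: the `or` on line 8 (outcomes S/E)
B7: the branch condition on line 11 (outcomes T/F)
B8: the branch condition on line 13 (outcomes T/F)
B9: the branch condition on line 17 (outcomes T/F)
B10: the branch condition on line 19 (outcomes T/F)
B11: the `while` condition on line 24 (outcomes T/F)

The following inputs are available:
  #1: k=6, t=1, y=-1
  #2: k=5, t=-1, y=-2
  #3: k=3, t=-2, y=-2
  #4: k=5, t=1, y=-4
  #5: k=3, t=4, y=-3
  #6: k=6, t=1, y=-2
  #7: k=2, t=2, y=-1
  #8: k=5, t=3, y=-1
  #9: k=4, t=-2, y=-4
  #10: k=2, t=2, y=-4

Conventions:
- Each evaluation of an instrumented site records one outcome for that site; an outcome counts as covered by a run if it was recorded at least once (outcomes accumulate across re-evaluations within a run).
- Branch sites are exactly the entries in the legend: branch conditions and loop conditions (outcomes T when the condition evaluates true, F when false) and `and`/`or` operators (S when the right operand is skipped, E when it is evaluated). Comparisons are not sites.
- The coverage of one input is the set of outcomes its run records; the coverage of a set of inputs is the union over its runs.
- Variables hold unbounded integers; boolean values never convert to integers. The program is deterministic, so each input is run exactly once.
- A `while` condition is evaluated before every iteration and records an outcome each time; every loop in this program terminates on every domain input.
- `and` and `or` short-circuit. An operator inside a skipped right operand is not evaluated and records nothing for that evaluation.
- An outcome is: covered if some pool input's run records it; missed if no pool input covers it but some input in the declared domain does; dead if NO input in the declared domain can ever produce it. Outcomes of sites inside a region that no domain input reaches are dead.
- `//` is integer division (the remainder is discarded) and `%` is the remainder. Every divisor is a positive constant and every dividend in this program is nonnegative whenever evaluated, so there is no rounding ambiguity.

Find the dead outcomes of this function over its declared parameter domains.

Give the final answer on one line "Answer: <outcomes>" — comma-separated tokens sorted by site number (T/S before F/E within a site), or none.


checking every outcome against all 140 domain inputs:
  B8=T: no domain input ever produces it -> dead
  reachable outcomes have witnesses, e.g. B1=T (e.g. k=4, t=-2, y=-4), B1=F (e.g. k=2, t=-2, y=-4), B2=S (e.g. k=2, t=-2, y=-4), B2=E (e.g. k=4, t=-2, y=-4)
Answer: B8=T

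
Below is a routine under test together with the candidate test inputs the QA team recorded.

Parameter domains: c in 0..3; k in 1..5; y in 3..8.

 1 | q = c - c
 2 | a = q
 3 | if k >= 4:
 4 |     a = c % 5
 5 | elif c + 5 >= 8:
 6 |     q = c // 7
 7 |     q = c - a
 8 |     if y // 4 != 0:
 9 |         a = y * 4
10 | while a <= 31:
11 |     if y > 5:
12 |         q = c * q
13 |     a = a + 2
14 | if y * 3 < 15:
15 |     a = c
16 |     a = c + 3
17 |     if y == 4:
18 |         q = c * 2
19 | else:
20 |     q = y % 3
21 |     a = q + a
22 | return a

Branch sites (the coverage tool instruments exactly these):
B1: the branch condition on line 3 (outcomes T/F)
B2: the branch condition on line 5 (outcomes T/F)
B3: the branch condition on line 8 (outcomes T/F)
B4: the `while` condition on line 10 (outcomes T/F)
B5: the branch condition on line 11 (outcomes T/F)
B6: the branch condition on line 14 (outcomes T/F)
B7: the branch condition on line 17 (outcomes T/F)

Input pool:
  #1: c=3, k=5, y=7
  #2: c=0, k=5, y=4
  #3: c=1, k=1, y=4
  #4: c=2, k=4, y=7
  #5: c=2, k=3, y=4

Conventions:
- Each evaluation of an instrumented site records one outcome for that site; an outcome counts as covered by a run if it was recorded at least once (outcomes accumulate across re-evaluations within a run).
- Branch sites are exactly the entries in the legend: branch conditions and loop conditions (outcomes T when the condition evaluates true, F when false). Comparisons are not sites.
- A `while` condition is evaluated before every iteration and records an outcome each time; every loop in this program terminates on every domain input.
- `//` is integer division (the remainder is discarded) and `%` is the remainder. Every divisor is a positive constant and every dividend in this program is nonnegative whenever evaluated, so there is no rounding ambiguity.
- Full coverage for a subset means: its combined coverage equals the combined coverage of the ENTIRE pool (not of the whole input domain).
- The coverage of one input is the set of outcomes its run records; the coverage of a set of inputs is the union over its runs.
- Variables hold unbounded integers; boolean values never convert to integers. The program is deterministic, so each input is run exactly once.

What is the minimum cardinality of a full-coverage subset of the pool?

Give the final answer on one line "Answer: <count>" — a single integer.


input #1, c=3, k=5, y=7: outcomes B1=T, B4=T, B4=F, B5=T, B6=F
input #2, c=0, k=5, y=4: outcomes B1=T, B4=T, B4=F, B5=F, B6=T, B7=T
input #3, c=1, k=1, y=4: outcomes B1=F, B2=F, B4=T, B4=F, B5=F, B6=T, B7=T
input #4, c=2, k=4, y=7: outcomes B1=T, B4=T, B4=F, B5=T, B6=F
input #5, c=2, k=3, y=4: outcomes B1=F, B2=F, B4=T, B4=F, B5=F, B6=T, B7=T
together the pool reaches 10 outcomes: B1=T, B1=F, B2=F, B4=T, B4=F, B5=T, B5=F, B6=T, B6=F, B7=T
every size-1 subset falls short of the 10 outcomes (best: 7/10)
at size 2, {1, 3} reaches all 10 outcomes; every lexicographically earlier size-2 subset fails
Answer: 2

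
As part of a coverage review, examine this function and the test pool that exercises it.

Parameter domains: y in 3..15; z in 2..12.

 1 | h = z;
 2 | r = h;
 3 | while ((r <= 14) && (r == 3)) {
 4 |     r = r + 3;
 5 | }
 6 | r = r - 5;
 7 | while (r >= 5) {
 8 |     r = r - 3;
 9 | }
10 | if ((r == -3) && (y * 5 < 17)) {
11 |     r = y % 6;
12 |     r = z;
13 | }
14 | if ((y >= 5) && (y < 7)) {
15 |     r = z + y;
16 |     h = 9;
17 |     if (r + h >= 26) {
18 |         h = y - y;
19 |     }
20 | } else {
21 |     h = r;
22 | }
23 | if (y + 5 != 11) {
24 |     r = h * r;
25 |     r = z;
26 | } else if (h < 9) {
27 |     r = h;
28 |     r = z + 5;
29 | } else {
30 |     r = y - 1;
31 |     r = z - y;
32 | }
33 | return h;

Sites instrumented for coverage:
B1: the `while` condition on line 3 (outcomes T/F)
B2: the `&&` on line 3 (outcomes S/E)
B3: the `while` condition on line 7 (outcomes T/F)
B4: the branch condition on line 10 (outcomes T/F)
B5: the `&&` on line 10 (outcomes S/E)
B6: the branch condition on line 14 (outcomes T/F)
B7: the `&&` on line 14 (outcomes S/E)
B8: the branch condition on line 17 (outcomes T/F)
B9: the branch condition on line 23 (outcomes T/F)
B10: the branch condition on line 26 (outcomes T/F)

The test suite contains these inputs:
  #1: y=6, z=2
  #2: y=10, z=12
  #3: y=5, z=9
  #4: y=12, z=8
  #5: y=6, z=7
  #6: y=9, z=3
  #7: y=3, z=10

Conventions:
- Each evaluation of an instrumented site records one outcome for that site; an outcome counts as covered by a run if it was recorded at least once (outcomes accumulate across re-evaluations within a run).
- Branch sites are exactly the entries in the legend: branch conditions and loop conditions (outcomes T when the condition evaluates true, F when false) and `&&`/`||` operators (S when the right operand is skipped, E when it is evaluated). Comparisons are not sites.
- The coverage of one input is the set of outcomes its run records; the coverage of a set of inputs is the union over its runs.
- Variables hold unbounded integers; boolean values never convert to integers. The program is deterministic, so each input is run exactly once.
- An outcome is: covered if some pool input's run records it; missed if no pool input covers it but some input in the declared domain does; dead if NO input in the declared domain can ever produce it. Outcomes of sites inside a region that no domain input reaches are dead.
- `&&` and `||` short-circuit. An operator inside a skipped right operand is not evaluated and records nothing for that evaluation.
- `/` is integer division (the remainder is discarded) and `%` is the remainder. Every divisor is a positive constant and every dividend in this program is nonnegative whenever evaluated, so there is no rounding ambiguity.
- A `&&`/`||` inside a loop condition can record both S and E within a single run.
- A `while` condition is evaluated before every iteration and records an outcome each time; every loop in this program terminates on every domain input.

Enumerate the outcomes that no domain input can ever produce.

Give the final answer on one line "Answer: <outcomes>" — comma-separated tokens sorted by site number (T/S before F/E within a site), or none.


sweeping the full domain (143 inputs) for each outcome:
  B2=S: zero occurrences over every domain input -> dead
  reachable outcomes have witnesses, e.g. B1=T (e.g. y=3, z=3), B1=F (e.g. y=3, z=2), B2=E (e.g. y=3, z=2), B3=T (e.g. y=3, z=10)
Answer: B2=S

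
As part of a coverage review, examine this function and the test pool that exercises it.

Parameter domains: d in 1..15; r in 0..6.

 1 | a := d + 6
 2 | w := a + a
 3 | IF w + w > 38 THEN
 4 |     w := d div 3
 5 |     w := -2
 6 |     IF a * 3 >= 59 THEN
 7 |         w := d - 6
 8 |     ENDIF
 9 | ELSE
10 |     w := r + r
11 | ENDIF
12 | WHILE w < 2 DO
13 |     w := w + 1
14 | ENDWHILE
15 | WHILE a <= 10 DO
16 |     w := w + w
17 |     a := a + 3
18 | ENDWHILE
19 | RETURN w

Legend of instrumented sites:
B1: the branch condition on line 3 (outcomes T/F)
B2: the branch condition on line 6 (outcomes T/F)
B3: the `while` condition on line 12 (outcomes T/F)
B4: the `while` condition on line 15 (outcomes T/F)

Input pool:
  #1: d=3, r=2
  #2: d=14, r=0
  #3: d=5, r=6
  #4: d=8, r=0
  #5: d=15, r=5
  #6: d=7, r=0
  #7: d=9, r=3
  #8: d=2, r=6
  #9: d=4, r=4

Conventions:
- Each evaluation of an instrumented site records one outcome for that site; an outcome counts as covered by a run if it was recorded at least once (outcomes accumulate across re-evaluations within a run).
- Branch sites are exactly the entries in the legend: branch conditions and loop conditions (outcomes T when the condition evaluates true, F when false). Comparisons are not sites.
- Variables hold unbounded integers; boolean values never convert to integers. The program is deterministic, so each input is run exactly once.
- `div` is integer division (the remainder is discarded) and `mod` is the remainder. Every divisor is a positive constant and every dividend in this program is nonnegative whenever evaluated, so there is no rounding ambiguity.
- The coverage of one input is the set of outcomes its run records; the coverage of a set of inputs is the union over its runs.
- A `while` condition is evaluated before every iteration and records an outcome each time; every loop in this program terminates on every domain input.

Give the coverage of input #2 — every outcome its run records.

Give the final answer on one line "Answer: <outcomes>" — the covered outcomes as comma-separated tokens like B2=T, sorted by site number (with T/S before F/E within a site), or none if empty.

Running input #2 (d=14, r=0), event by event:
  B1->T, B2->T, B3->F, B4->F
collecting distinct outcomes: B1=T, B2=T, B3=F, B4=F

Answer: B1=T, B2=T, B3=F, B4=F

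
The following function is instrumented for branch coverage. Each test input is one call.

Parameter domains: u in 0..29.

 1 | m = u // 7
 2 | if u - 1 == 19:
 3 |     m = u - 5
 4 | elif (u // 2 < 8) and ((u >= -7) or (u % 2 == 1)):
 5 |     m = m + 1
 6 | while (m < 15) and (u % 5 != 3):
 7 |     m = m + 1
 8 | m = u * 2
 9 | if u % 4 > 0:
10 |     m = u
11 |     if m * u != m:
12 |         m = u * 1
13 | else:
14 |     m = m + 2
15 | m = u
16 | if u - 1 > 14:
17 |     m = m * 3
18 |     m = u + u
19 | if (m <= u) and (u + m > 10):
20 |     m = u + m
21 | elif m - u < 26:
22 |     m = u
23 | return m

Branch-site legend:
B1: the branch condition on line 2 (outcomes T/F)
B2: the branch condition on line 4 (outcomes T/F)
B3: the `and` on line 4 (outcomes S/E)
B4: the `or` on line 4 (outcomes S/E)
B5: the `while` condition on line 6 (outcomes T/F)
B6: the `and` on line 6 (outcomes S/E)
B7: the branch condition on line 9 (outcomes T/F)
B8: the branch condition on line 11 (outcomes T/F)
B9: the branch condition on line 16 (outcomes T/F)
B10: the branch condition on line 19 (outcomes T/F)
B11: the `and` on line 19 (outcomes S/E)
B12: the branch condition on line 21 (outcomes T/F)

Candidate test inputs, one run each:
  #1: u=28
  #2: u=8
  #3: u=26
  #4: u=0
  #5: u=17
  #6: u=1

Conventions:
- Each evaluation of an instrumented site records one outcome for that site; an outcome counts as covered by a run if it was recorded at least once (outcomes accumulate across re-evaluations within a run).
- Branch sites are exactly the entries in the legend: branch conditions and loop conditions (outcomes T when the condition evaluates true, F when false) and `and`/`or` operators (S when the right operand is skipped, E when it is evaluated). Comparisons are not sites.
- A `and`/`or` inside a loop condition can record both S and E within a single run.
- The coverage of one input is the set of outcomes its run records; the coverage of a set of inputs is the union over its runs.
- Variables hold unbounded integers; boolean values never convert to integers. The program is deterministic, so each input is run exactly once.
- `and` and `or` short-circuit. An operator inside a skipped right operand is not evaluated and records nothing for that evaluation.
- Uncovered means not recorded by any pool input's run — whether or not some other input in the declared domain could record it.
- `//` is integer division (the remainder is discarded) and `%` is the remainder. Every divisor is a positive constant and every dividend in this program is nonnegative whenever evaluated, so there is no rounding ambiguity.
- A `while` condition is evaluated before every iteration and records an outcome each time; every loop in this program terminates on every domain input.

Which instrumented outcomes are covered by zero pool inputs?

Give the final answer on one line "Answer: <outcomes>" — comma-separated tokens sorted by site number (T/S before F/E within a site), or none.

input #1, u=28: events B1->F, B3->S, B2->F, B6->E, B5->F, B7->F, B9->T, B11->S, B10->F, B12->F; outcomes B1=F, B2=F, B3=S, B5=F, B6=E, B7=F, B9=T, B10=F, B11=S, B12=F
input #2, u=8: events B1->F, B3->E, B4->S, B2->T, B6->E, B5->F, B7->F, B9->F, B11->E, B10->T; outcomes B1=F, B2=T, B3=E, B4=S, B5=F, B6=E, B7=F, B9=F, B10=T, B11=E
input #3, u=26: events B1->F, B3->S, B2->F, B6->E, B5->T, B6->E, B5->T, B6->E, B5->T, B6->E, B5->T, B6->E, B5->T, B6->E, ...; outcomes B1=F, B2=F, B3=S, B5=T, B5=F, B6=S, B6=E, B7=T, B8=T, B9=T, B10=F, B11=S, B12=F
input #4, u=0: events B1->F, B3->E, B4->S, B2->T, B6->E, B5->T, B6->E, B5->T, B6->E, B5->T, B6->E, B5->T, B6->E, B5->T, ...; outcomes B1=F, B2=T, B3=E, B4=S, B5=T, B5=F, B6=S, B6=E, B7=F, B9=F, B10=F, B11=E, B12=T
input #5, u=17: events B1->F, B3->S, B2->F, B6->E, B5->T, B6->E, B5->T, B6->E, B5->T, B6->E, B5->T, B6->E, B5->T, B6->E, ...; outcomes B1=F, B2=F, B3=S, B5=T, B5=F, B6=S, B6=E, B7=T, B8=T, B9=T, B10=F, B11=S, B12=T
input #6, u=1: events B1->F, B3->E, B4->S, B2->T, B6->E, B5->T, B6->E, B5->T, B6->E, B5->T, B6->E, B5->T, B6->E, B5->T, ...; outcomes B1=F, B2=T, B3=E, B4=S, B5=T, B5=F, B6=S, B6=E, B7=T, B8=F, B9=F, B10=F, B11=E, B12=T
union over the pool: B1=F, B2=T, B2=F, B3=S, B3=E, B4=S, B5=T, B5=F, B6=S, B6=E, B7=T, B7=F, B8=T, B8=F, B9=T, B9=F, B10=T, B10=F, B11=S, B11=E, B12=T, B12=F
uncovered (2 of 24): B1=T, B4=E

Answer: B1=T, B4=E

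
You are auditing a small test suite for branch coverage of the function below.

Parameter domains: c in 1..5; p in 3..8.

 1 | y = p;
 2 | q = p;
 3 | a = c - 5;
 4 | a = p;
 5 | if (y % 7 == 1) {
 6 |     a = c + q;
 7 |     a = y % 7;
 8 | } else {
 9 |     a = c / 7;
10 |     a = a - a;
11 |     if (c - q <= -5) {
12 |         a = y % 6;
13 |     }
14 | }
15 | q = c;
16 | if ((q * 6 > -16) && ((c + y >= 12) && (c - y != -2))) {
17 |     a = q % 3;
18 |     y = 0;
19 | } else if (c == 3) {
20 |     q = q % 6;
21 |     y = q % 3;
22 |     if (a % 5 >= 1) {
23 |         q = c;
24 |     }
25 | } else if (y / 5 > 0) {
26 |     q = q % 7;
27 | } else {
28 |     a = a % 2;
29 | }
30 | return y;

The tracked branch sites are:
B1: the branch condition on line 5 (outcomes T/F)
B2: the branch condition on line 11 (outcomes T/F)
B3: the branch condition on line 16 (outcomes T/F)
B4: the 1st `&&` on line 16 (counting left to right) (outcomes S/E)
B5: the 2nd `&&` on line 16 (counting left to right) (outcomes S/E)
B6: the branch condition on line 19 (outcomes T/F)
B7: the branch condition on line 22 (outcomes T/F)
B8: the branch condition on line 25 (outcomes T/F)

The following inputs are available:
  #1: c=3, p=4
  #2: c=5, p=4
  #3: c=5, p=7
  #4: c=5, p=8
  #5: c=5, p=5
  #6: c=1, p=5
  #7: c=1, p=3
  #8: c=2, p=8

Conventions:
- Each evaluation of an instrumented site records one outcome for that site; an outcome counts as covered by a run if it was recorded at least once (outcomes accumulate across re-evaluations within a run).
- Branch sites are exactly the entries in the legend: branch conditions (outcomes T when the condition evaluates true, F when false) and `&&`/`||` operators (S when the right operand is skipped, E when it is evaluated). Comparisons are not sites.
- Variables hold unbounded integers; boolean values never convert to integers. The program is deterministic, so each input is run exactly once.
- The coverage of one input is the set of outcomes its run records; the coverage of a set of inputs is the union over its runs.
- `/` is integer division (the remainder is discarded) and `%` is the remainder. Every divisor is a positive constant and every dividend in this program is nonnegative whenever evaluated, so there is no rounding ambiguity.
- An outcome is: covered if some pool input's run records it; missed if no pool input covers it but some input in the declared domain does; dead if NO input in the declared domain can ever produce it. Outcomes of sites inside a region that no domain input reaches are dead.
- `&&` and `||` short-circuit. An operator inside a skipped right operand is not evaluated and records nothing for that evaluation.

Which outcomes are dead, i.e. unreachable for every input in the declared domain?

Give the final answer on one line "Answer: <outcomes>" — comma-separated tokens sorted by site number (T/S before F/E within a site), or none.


exhaustive pass over the 30-input domain:
  B4=S: zero occurrences over every domain input -> dead
  reachable outcomes have witnesses, e.g. B1=T (e.g. c=1, p=8), B1=F (e.g. c=1, p=3), B2=T (e.g. c=1, p=6), B2=F (e.g. c=1, p=3)
Answer: B4=S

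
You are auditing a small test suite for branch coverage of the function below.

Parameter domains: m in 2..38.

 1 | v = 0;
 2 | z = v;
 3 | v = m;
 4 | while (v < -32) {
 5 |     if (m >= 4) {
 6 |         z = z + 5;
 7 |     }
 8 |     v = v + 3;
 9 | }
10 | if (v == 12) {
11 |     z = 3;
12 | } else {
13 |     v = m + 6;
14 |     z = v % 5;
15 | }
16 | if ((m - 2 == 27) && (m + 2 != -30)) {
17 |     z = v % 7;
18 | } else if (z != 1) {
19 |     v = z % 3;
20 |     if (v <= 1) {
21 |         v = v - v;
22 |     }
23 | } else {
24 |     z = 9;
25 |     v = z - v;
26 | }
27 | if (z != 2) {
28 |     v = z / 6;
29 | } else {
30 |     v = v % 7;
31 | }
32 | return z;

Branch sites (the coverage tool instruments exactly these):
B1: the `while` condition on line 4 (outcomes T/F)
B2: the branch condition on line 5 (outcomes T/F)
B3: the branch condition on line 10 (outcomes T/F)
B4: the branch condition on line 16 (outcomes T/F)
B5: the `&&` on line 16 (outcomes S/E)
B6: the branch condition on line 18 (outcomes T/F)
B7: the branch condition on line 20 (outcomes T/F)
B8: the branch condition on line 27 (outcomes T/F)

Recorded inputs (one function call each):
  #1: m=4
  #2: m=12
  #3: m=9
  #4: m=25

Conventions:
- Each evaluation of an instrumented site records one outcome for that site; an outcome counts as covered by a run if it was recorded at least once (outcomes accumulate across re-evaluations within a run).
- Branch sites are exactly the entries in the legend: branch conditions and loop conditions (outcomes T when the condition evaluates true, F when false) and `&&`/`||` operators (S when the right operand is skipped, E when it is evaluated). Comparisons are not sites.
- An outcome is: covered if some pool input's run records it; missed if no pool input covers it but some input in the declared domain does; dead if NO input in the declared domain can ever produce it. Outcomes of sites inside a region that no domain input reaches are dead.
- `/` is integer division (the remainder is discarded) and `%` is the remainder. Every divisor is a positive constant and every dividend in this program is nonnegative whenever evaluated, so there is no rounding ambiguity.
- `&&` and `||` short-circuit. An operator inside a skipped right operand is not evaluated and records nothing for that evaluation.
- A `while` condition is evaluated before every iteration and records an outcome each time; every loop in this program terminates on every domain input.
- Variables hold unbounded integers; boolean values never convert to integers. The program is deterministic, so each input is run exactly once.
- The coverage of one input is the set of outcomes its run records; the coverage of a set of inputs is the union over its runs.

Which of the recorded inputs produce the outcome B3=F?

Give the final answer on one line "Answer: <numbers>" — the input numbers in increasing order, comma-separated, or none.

input #1 (m=4): produces B3=F
input #2 (m=12): does not produce B3=F
input #3 (m=9): produces B3=F
input #4 (m=25): produces B3=F

Answer: 1, 3, 4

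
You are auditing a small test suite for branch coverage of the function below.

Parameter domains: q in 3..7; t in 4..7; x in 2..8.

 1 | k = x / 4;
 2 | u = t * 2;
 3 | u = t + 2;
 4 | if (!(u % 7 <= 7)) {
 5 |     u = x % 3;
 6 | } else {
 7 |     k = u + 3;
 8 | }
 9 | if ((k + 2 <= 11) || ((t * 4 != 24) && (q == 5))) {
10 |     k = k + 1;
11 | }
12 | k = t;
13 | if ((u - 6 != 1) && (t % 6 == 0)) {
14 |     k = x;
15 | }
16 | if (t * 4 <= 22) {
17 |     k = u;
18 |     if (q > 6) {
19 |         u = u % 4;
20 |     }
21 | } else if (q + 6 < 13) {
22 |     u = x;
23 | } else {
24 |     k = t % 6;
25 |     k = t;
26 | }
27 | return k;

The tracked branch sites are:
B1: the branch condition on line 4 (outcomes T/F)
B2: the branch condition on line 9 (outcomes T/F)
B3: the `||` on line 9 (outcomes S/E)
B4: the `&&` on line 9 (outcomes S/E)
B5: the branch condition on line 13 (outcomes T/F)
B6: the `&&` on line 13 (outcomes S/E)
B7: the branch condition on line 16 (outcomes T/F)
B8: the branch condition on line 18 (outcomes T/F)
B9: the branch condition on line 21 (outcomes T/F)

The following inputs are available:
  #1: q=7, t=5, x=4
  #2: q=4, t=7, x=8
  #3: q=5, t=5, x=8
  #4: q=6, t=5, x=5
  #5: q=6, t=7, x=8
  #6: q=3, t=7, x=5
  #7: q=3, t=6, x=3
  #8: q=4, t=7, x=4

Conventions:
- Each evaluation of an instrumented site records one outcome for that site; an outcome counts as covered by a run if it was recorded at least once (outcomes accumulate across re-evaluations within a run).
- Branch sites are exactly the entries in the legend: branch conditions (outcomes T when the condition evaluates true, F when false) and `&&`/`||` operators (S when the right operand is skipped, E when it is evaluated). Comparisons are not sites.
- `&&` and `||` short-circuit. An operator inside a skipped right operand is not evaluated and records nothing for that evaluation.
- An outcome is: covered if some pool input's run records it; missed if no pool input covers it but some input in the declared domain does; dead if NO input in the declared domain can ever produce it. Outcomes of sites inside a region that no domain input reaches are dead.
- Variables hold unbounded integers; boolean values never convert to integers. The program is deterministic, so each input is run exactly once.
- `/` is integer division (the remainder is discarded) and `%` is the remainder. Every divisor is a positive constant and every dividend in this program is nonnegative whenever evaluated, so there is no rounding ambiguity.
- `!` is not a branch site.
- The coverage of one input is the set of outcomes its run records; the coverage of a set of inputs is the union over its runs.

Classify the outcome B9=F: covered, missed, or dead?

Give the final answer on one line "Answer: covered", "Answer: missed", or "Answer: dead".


no pool input records B9=F
but domain input (q=7, t=6, x=2) does record it -> reachable, so missed
Answer: missed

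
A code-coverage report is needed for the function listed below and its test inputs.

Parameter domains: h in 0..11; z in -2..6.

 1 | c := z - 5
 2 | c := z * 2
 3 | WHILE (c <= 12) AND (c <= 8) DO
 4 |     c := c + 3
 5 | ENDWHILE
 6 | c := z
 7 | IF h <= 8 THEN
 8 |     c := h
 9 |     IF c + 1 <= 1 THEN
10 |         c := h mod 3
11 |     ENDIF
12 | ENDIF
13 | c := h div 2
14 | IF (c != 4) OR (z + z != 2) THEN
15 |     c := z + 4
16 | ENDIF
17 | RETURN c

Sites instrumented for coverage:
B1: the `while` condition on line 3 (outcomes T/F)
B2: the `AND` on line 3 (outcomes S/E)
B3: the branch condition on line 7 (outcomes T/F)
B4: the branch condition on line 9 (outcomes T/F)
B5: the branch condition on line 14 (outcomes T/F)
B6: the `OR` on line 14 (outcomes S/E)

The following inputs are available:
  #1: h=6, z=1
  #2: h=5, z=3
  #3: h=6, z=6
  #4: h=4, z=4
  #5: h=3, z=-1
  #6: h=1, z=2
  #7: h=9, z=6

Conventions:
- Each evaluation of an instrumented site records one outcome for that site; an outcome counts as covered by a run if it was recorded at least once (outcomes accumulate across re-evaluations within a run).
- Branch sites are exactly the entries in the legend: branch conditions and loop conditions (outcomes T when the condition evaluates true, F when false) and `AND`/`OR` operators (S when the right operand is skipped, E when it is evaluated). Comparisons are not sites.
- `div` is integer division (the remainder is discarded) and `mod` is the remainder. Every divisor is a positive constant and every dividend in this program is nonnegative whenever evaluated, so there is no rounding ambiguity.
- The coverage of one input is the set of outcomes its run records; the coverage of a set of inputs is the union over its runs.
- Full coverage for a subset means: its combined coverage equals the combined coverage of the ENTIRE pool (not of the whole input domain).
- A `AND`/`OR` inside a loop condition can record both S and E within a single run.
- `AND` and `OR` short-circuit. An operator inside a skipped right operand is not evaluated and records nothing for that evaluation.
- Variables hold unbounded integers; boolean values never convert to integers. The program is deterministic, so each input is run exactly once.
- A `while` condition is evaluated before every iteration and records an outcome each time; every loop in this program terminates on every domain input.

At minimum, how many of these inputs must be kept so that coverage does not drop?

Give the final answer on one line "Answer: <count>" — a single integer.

input #1 (h=6, z=1): events B2->E, B1->T, B2->E, B1->T, B2->E, B1->T, B2->E, B1->F, B3->T, B4->F, B6->S, B5->T; covers B1=T, B1=F, B2=E, B3=T, B4=F, B5=T, B6=S
input #2 (h=5, z=3): events B2->E, B1->T, B2->E, B1->F, B3->T, B4->F, B6->S, B5->T; covers B1=T, B1=F, B2=E, B3=T, B4=F, B5=T, B6=S
input #3 (h=6, z=6): events B2->E, B1->F, B3->T, B4->F, B6->S, B5->T; covers B1=F, B2=E, B3=T, B4=F, B5=T, B6=S
input #4 (h=4, z=4): events B2->E, B1->T, B2->E, B1->F, B3->T, B4->F, B6->S, B5->T; covers B1=T, B1=F, B2=E, B3=T, B4=F, B5=T, B6=S
input #5 (h=3, z=-1): events B2->E, B1->T, B2->E, B1->T, B2->E, B1->T, B2->E, B1->T, B2->E, B1->F, B3->T, B4->F, B6->S, B5->T; covers B1=T, B1=F, B2=E, B3=T, B4=F, B5=T, B6=S
input #6 (h=1, z=2): events B2->E, B1->T, B2->E, B1->T, B2->E, B1->F, B3->T, B4->F, B6->S, B5->T; covers B1=T, B1=F, B2=E, B3=T, B4=F, B5=T, B6=S
input #7 (h=9, z=6): events B2->E, B1->F, B3->F, B6->E, B5->T; covers B1=F, B2=E, B3=F, B5=T, B6=E
together the pool reaches 9 outcomes: B1=T, B1=F, B2=E, B3=T, B3=F, B4=F, B5=T, B6=S, B6=E
size 1 is not enough: best union over all size-1 subsets is 7/9
the canonical winner is {1, 7}: size 2, full 9-outcome coverage, earliest index list among size-2 covers

Answer: 2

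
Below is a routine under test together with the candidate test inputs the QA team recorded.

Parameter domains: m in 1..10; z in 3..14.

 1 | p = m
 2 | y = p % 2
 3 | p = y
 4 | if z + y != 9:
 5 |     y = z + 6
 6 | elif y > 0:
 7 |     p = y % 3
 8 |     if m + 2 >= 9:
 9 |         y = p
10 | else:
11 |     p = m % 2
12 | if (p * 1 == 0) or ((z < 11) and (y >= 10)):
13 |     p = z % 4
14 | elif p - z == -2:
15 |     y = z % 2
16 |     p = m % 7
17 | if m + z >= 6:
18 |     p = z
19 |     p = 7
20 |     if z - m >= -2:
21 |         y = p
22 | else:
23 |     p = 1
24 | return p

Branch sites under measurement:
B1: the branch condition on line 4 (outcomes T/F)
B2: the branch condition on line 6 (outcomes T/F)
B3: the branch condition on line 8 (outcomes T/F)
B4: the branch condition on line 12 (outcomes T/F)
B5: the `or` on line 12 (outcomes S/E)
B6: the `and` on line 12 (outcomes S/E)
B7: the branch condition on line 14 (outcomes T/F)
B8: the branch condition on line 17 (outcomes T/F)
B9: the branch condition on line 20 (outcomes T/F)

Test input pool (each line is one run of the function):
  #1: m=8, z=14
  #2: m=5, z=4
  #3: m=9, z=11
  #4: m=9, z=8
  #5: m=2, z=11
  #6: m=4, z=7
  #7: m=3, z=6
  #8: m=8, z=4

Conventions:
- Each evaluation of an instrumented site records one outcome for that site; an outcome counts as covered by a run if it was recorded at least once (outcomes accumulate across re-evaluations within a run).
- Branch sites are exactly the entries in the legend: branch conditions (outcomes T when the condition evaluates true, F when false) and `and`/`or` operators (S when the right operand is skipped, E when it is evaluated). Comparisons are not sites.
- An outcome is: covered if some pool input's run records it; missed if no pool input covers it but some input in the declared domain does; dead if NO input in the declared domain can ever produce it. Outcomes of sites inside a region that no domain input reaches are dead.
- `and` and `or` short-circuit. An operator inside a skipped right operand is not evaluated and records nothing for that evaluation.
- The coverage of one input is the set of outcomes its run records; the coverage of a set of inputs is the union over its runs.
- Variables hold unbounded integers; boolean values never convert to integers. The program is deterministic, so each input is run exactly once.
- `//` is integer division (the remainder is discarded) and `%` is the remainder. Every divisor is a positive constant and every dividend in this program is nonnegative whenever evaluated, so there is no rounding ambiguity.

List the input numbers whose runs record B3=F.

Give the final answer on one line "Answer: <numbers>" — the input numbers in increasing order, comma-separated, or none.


input #1 (m=8, z=14): never hits B3=F
input #2 (m=5, z=4): never hits B3=F
input #3 (m=9, z=11): never hits B3=F
input #4 (m=9, z=8): never hits B3=F
input #5 (m=2, z=11): never hits B3=F
input #6 (m=4, z=7): never hits B3=F
input #7 (m=3, z=6): never hits B3=F
input #8 (m=8, z=4): never hits B3=F
Answer: none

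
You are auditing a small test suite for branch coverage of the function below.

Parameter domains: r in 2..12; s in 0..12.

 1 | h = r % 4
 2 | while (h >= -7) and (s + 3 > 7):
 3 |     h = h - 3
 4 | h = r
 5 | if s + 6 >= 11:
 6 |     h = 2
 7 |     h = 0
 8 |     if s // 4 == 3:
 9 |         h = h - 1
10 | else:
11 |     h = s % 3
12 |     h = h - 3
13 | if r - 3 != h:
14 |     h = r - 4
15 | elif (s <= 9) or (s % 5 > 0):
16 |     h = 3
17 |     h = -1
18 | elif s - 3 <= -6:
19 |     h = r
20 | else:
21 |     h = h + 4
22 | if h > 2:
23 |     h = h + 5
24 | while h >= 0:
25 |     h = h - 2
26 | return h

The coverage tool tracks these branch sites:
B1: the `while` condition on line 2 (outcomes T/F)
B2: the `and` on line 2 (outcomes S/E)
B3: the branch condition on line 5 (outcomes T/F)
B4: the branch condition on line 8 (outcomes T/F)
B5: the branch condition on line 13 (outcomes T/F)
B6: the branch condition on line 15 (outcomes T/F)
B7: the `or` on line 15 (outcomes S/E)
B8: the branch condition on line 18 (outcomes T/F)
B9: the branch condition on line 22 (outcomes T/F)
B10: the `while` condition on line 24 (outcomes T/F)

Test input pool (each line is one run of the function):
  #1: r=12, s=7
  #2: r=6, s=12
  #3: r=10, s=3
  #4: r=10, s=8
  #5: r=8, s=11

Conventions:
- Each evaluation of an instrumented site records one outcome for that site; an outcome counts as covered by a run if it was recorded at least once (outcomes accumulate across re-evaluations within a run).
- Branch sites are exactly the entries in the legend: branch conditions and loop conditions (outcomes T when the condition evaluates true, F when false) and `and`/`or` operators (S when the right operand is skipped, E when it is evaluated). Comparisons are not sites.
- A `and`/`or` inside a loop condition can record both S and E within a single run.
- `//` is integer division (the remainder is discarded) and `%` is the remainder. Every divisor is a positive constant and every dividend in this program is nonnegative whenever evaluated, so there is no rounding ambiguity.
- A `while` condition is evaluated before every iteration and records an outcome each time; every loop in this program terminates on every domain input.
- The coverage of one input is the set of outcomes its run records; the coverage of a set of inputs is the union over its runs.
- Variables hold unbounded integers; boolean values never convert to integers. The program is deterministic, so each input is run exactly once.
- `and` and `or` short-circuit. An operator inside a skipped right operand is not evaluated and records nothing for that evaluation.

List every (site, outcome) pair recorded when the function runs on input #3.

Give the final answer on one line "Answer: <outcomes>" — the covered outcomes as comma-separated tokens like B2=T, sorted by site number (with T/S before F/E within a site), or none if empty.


Tracing the run of input #3 (r=10, s=3):
  B2->E, B1->F, B3->F, B5->T, B9->T, B10->T, B10->T, B10->T, B10->T, B10->T
  B10->T, B10->F
as a set, this run covers: B1=F, B2=E, B3=F, B5=T, B9=T, B10=T, B10=F
Answer: B1=F, B2=E, B3=F, B5=T, B9=T, B10=T, B10=F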